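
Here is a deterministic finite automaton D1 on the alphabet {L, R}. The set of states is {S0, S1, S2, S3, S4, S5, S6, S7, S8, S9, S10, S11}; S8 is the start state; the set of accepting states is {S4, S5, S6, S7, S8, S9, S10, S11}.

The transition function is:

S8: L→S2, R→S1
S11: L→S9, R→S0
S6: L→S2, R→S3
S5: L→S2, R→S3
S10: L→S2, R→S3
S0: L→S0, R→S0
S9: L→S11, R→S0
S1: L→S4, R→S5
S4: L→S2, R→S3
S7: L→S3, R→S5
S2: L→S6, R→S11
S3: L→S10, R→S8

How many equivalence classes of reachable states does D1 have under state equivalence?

5

Reachable states from the start: {S0,S1,S2,S3,S4,S5,S6,S8,S9,S10,S11}. Unreachable: {S7} — drop them.
Start with accepting vs non-accepting: {S4,S5,S6,S8,S9,S10,S11} | {S0,S1,S2,S3}.
On input L, block {S4,S5,S6,S8,S9,S10,S11} splits into {S4,S5,S6,S8,S10} and {S9,S11}.
On input L, block {S0,S1,S2,S3} splits into {S1,S2,S3} and {S0}.
On input R, block {S1,S2,S3} splits into {S1,S3} and {S2}.
The partition is now stable with 5 blocks: {S4,S5,S6,S8,S10} | {S1,S3} | {S9,S11} | {S0} | {S2}.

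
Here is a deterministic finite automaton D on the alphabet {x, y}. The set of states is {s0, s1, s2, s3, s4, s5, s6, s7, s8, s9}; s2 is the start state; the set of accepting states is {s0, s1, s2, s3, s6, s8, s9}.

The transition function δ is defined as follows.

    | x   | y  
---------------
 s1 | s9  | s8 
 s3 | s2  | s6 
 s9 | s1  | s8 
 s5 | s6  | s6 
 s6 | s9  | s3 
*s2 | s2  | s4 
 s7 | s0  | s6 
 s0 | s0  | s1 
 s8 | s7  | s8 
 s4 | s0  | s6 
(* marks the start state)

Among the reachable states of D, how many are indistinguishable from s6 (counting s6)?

Reachable states from the start: {s0,s1,s2,s3,s4,s6,s7,s8,s9}. Unreachable: {s5} — drop them.
Initial partition by acceptance: {s0,s1,s2,s3,s6,s8,s9} | {s4,s7}.
On input x, block {s0,s1,s2,s3,s6,s8,s9} splits into {s0,s1,s2,s3,s6,s9} and {s8}.
On input y, block {s0,s1,s2,s3,s6,s9} splits into {s0,s3,s6} and {s1,s9} and {s2}.
Split {s0,s3,s6} by δ(·,x) → {s0} and {s3} and {s6}.
The partition is now stable with 7 blocks: {s0} | {s4,s7} | {s8} | {s1,s9} | {s2} | {s3} | {s6}.
The equivalence class containing s6 is {s6}, of size 1.

1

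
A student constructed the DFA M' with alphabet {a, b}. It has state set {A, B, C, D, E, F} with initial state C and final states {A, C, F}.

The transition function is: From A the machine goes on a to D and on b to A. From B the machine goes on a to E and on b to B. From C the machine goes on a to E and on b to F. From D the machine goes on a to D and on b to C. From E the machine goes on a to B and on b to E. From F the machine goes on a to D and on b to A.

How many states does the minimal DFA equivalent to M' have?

4

Start with accepting vs non-accepting: {A,C,F} | {B,D,E}.
Refine {B,D,E} on symbol b: members go to different blocks, giving {B,E} and {D}.
Split {A,C,F} by δ(·,a) → {A,F} and {C}.
Stable partition: {A,F} | {B,E} | {D} | {C} — 4 equivalence classes.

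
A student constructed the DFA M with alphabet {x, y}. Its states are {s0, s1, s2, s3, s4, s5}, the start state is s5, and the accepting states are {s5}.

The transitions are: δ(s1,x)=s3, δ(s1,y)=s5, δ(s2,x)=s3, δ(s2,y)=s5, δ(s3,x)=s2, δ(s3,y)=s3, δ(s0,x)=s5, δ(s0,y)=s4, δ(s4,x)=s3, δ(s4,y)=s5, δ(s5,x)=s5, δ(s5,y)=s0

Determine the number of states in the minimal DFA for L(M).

4

Reachable states from the start: {s0,s2,s3,s4,s5}. Unreachable: {s1} — drop them.
P0 = {s5} | {s0,s2,s3,s4}.
Split {s0,s2,s3,s4} by δ(·,x) → {s2,s3,s4} and {s0}.
On input y, block {s2,s3,s4} splits into {s2,s4} and {s3}.
Stable partition: {s5} | {s2,s4} | {s0} | {s3} — 4 equivalence classes.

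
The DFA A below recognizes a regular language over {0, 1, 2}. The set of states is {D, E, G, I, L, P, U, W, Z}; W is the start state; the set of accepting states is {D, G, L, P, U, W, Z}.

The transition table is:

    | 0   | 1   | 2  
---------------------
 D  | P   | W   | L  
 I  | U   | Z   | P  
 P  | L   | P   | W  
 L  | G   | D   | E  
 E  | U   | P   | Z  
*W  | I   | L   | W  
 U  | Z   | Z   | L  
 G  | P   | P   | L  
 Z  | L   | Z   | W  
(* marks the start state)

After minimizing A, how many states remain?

6

Every state is reachable, so we keep all 9.
Start with accepting vs non-accepting: {D,G,L,P,U,W,Z} | {E,I}.
Refine {D,G,L,P,U,W,Z} on symbol 0: members go to different blocks, giving {D,G,L,P,U,Z} and {W}.
On input 1, block {D,G,L,P,U,Z} splits into {G,L,P,U,Z} and {D}.
Refine {G,L,P,U,Z} on symbol 1: members go to different blocks, giving {G,P,U,Z} and {L}.
On input 0, block {G,P,U,Z} splits into {G,U} and {P,Z}.
No further refinement is possible. Final partition (6 blocks): {G,U} | {E,I} | {W} | {D} | {L} | {P,Z}.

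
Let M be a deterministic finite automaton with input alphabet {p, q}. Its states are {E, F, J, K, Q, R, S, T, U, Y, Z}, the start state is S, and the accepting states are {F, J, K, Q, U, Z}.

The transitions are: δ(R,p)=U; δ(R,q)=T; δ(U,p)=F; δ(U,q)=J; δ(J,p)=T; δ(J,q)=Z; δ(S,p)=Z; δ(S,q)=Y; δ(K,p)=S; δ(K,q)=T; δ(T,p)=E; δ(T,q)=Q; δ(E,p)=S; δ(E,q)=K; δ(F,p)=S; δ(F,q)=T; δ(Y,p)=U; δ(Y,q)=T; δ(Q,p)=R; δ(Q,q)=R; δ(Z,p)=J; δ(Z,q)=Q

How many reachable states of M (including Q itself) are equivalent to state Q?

All states are reachable from the start state.
P0 = {F,J,K,Q,U,Z} | {E,R,S,T,Y}.
Split {F,J,K,Q,U,Z} by δ(·,p) → {F,J,K,Q} and {U,Z}.
Refine {F,J,K,Q} on symbol q: members go to different blocks, giving {F,K,Q} and {J}.
On input p, block {E,R,S,T,Y} splits into {R,S,Y} and {E,T}.
Refine {F,K,Q} on symbol q: members go to different blocks, giving {F,K} and {Q}.
Refine {R,S,Y} on symbol q: members go to different blocks, giving {R,Y} and {S}.
On input p, block {U,Z} splits into {U} and {Z}.
Refine {E,T} on symbol p: members go to different blocks, giving {T} and {E}.
Stable partition: {F,K} | {R,Y} | {U} | {J} | {T} | {Q} | {S} | {Z} | {E} — 9 equivalence classes.
The equivalence class containing Q is {Q}, of size 1.

1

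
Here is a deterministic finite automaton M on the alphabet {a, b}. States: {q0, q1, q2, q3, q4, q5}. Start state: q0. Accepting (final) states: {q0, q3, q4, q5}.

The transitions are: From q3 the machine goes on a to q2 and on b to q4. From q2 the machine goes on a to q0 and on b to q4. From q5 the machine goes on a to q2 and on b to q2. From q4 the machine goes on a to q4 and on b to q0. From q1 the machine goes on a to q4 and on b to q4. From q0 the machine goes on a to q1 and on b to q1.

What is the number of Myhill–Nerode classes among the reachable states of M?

3

First remove the unreachable states {q2,q3,q5}; 3 states remain.
Initial partition by acceptance: {q0,q4} | {q1}.
On input a, block {q0,q4} splits into {q0} and {q4}.
No further refinement is possible. Final partition (3 blocks): {q0} | {q1} | {q4}.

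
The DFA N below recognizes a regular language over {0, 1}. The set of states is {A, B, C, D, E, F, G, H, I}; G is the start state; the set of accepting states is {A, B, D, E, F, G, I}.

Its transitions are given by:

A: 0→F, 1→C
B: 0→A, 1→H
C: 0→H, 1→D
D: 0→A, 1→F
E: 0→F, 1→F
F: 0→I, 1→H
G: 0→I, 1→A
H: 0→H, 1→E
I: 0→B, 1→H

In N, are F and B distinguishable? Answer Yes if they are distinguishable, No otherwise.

No

P0 = {A,B,D,E,F,G,I} | {C,H}.
Split {A,B,D,E,F,G,I} by δ(·,1) → {A,B,F,I} and {D,E,G}.
No further refinement is possible. Final partition (3 blocks): {A,B,F,I} | {C,H} | {D,E,G}.
F and B lie in the same block of the stable partition, so they are equivalent — no string distinguishes them.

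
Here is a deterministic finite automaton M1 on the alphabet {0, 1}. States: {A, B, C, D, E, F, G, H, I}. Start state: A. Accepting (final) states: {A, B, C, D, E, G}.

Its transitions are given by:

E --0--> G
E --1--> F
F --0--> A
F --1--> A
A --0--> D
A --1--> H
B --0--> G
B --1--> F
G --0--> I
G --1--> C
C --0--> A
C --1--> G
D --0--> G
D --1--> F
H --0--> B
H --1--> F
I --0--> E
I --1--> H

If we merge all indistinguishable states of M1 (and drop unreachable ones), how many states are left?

Start with accepting vs non-accepting: {A,B,C,D,E,G} | {F,H,I}.
On input 0, block {A,B,C,D,E,G} splits into {A,B,C,D,E} and {G}.
Refine {A,B,C,D,E} on symbol 0: members go to different blocks, giving {B,D,E} and {A,C}.
On input 0, block {F,H,I} splits into {H,I} and {F}.
On input 1, block {H,I} splits into {H} and {I}.
Refine {A,C} on symbol 0: members go to different blocks, giving {A} and {C}.
No further refinement is possible. Final partition (7 blocks): {B,D,E} | {H} | {G} | {A} | {F} | {I} | {C}.

7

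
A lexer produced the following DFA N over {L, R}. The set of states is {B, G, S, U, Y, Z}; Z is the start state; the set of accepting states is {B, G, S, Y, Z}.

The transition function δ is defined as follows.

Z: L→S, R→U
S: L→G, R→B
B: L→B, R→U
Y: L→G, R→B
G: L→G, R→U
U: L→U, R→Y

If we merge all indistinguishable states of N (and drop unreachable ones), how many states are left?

4

All states are reachable from the start state.
Start with accepting vs non-accepting: {B,G,S,Y,Z} | {U}.
Split {B,G,S,Y,Z} by δ(·,R) → {B,G,Z} and {S,Y}.
Refine {B,G,Z} on symbol L: members go to different blocks, giving {B,G} and {Z}.
No further refinement is possible. Final partition (4 blocks): {B,G} | {U} | {S,Y} | {Z}.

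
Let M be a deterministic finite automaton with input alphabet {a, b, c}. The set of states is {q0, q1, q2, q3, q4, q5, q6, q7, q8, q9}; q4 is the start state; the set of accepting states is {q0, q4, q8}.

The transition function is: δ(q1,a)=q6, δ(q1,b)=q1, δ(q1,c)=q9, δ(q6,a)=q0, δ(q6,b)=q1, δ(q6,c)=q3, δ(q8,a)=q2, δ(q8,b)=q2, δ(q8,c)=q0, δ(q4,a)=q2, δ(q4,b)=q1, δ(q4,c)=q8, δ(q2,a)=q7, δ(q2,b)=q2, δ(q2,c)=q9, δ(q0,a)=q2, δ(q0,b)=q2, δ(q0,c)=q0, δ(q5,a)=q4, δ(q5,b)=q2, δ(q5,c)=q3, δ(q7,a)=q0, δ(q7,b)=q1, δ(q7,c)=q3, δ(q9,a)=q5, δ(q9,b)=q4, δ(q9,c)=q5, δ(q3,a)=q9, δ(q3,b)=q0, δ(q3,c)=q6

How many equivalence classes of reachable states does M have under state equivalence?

5

Every state is reachable, so we keep all 10.
P0 = {q0,q4,q8} | {q1,q2,q3,q5,q6,q7,q9}.
Split {q1,q2,q3,q5,q6,q7,q9} by δ(·,a) → {q1,q2,q3,q9} and {q5,q6,q7}.
Refine {q1,q2,q3,q9} on symbol a: members go to different blocks, giving {q1,q2,q9} and {q3}.
Split {q1,q2,q9} by δ(·,b) → {q1,q2} and {q9}.
No further refinement is possible. Final partition (5 blocks): {q0,q4,q8} | {q1,q2} | {q5,q6,q7} | {q3} | {q9}.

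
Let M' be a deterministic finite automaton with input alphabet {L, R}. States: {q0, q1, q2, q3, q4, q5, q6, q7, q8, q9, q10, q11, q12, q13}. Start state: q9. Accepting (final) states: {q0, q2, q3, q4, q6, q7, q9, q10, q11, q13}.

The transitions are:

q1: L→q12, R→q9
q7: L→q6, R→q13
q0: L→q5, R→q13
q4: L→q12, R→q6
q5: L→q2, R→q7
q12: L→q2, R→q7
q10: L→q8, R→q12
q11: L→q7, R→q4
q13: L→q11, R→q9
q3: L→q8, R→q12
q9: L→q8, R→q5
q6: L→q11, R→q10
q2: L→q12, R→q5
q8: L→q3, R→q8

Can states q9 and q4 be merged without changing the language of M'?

No

Reachable states from the start: {q2,q3,q4,q5,q6,q7,q8,q9,q10,q11,q12,q13}. Unreachable: {q0,q1} — drop them.
Start with accepting vs non-accepting: {q2,q3,q4,q6,q7,q9,q10,q11,q13} | {q5,q8,q12}.
Split {q2,q3,q4,q6,q7,q9,q10,q11,q13} by δ(·,L) → {q2,q3,q4,q9,q10} and {q6,q7,q11,q13}.
Refine {q2,q3,q4,q9,q10} on symbol R: members go to different blocks, giving {q2,q3,q9,q10} and {q4}.
Refine {q5,q8,q12} on symbol R: members go to different blocks, giving {q5,q12} and {q8}.
On input L, block {q2,q3,q9,q10} splits into {q3,q9,q10} and {q2}.
Refine {q6,q7,q11,q13} on symbol R: members go to different blocks, giving {q6,q13} and {q7} and {q11}.
No further refinement is possible. Final partition (8 blocks): {q3,q9,q10} | {q5,q12} | {q6,q13} | {q4} | {q8} | {q2} | {q7} | {q11}.
q9 and q4 end up in different blocks, so they are distinguishable. For instance, the string 'R' is accepted from only q4.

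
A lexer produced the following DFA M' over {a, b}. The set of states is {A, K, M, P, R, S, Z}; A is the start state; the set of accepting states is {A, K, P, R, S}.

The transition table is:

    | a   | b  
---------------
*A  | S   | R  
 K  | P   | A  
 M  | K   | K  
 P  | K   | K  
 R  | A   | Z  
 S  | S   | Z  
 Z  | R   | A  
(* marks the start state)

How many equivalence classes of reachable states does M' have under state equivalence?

States {K,M,P} cannot be reached from the start state, so discard them.
Initial partition by acceptance: {A,R,S} | {Z}.
On input b, block {A,R,S} splits into {R,S} and {A}.
Split {R,S} by δ(·,a) → {R} and {S}.
The partition is now stable with 4 blocks: {R} | {Z} | {A} | {S}.

4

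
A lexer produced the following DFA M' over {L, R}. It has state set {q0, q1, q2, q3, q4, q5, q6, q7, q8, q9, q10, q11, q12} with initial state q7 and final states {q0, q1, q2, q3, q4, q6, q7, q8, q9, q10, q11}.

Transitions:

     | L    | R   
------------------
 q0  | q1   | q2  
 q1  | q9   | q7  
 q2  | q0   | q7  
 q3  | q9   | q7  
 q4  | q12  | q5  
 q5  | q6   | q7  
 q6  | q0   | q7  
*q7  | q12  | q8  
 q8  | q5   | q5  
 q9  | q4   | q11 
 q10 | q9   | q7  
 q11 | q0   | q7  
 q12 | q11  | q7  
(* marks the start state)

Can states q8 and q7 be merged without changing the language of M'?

First remove the unreachable states {q3,q10}; 11 states remain.
P0 = {q0,q1,q2,q4,q6,q7,q8,q9,q11} | {q5,q12}.
Split {q0,q1,q2,q4,q6,q7,q8,q9,q11} by δ(·,L) → {q0,q1,q2,q6,q9,q11} and {q4,q7,q8}.
On input L, block {q0,q1,q2,q6,q9,q11} splits into {q0,q1,q2,q6,q11} and {q9}.
On input L, block {q0,q1,q2,q6,q11} splits into {q0,q2,q6,q11} and {q1}.
Refine {q0,q2,q6,q11} on symbol L: members go to different blocks, giving {q2,q6,q11} and {q0}.
Refine {q4,q7,q8} on symbol R: members go to different blocks, giving {q4,q8} and {q7}.
No further refinement is possible. Final partition (7 blocks): {q2,q6,q11} | {q5,q12} | {q4,q8} | {q9} | {q1} | {q0} | {q7}.
q8 and q7 end up in different blocks, so they are distinguishable. For instance, the string 'R' is accepted from only q7.

No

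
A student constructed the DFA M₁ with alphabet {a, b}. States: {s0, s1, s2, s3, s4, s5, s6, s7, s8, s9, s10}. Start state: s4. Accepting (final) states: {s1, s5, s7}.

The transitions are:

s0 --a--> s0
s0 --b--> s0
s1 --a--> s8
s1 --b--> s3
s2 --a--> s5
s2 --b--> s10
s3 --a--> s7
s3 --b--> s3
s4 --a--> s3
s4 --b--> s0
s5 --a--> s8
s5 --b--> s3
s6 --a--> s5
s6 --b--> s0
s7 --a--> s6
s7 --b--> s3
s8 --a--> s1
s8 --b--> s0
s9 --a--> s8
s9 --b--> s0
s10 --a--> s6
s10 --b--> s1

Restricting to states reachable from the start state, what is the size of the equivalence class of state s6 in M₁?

2

Reachable states from the start: {s0,s1,s3,s4,s5,s6,s7,s8}. Unreachable: {s2,s9,s10} — drop them.
Start with accepting vs non-accepting: {s1,s5,s7} | {s0,s3,s4,s6,s8}.
Split {s0,s3,s4,s6,s8} by δ(·,a) → {s3,s6,s8} and {s0,s4}.
On input b, block {s3,s6,s8} splits into {s6,s8} and {s3}.
On input a, block {s0,s4} splits into {s0} and {s4}.
Stable partition: {s1,s5,s7} | {s6,s8} | {s0} | {s3} | {s4} — 5 equivalence classes.
The equivalence class containing s6 is {s6,s8}, of size 2.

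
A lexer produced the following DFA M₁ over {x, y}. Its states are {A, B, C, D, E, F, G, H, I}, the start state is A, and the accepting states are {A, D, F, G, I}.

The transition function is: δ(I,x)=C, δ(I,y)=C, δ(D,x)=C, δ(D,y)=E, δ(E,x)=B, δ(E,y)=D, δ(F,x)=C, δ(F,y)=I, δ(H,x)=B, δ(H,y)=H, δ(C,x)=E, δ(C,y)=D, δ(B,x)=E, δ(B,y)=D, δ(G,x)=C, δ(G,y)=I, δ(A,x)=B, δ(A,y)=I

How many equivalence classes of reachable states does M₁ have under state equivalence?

3

First remove the unreachable states {F,G,H}; 6 states remain.
Start with accepting vs non-accepting: {A,D,I} | {B,C,E}.
Refine {A,D,I} on symbol y: members go to different blocks, giving {D,I} and {A}.
The partition is now stable with 3 blocks: {D,I} | {B,C,E} | {A}.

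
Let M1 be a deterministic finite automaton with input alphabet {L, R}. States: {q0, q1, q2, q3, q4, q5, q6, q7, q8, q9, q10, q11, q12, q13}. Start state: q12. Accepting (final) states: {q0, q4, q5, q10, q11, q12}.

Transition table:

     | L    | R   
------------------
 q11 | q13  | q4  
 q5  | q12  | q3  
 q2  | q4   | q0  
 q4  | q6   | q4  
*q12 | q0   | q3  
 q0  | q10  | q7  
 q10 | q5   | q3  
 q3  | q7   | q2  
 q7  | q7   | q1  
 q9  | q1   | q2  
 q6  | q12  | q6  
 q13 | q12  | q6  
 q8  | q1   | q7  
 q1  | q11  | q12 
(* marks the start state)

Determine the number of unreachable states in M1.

BFS from q12 reaches {q0, q1, q2, q3, q4, q5, q6, q7, q10, q11, q12, q13}; the 2 state(s) q8, q9 are never visited.

2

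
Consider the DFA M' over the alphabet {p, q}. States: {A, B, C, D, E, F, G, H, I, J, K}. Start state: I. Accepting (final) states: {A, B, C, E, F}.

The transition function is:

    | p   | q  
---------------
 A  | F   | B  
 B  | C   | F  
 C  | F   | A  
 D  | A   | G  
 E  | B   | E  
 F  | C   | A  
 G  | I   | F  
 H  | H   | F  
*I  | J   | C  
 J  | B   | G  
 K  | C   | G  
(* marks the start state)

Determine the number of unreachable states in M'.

Starting at I and following transitions, the reachable set is {A, B, C, F, G, I, J}. That leaves D, E, H, K unreachable — 4 in total.

4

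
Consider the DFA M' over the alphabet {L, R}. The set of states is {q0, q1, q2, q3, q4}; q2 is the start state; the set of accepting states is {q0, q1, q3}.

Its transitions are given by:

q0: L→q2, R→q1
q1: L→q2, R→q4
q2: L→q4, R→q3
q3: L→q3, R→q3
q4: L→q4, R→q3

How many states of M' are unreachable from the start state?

2

BFS from q2 reaches {q2, q3, q4}; the 2 state(s) q0, q1 are never visited.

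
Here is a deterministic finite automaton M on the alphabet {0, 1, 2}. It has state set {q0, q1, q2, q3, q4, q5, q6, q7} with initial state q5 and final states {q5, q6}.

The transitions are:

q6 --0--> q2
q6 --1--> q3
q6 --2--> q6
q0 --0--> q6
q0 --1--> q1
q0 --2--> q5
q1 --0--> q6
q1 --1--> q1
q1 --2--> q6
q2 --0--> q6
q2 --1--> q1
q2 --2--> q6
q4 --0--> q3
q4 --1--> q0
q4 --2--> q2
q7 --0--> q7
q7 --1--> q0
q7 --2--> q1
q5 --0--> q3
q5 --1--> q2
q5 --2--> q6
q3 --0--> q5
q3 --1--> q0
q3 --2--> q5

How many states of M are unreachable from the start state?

2

BFS from q5 reaches {q0, q1, q2, q3, q5, q6}; the 2 state(s) q4, q7 are never visited.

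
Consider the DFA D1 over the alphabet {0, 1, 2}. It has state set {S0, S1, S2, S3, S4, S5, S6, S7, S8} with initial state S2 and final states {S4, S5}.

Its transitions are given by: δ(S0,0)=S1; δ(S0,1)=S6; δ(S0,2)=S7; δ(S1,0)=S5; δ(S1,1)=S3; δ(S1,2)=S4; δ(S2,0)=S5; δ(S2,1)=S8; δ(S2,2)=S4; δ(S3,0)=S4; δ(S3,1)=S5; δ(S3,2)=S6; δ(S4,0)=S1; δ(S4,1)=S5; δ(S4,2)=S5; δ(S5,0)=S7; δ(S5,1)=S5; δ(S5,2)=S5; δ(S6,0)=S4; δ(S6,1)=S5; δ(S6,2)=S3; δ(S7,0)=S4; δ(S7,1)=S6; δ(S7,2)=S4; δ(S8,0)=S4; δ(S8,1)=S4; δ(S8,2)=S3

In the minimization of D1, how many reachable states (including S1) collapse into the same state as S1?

3

States {S0} cannot be reached from the start state, so discard them.
P0 = {S4,S5} | {S1,S2,S3,S6,S7,S8}.
Split {S1,S2,S3,S6,S7,S8} by δ(·,1) → {S1,S2,S7} and {S3,S6,S8}.
Stable partition: {S4,S5} | {S1,S2,S7} | {S3,S6,S8} — 3 equivalence classes.
State S1 belongs to the block {S1,S2,S7}, which has 3 states.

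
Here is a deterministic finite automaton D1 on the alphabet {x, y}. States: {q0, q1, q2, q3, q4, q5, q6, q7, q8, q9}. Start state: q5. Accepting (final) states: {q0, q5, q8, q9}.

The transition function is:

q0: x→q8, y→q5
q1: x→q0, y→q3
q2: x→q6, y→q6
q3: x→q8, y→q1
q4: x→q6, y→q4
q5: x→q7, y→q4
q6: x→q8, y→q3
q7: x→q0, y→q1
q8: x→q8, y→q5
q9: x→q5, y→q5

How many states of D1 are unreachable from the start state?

No path from q5 leads to q2, q9; the other 8 states are all reachable.

2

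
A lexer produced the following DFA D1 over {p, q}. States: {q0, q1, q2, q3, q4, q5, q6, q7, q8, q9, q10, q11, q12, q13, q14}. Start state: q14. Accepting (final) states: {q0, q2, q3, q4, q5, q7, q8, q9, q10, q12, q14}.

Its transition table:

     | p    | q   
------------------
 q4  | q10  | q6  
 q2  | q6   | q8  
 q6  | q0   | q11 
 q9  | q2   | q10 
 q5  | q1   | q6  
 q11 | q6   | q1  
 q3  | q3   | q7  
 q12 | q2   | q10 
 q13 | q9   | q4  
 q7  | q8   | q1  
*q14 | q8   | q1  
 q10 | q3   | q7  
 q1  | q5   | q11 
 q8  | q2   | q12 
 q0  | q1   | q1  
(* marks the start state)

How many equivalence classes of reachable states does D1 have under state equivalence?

States {q4,q9,q13} cannot be reached from the start state, so discard them.
Start with accepting vs non-accepting: {q0,q2,q3,q5,q7,q8,q10,q12,q14} | {q1,q6,q11}.
Split {q0,q2,q3,q5,q7,q8,q10,q12,q14} by δ(·,p) → {q3,q7,q8,q10,q12,q14} and {q0,q2,q5}.
On input p, block {q3,q7,q8,q10,q12,q14} splits into {q3,q7,q10,q14} and {q8,q12}.
Refine {q3,q7,q10,q14} on symbol p: members go to different blocks, giving {q3,q10} and {q7,q14}.
Split {q1,q6,q11} by δ(·,p) → {q1,q6} and {q11}.
Split {q0,q2,q5} by δ(·,q) → {q0,q5} and {q2}.
Refine {q8,q12} on symbol q: members go to different blocks, giving {q8} and {q12}.
No further refinement is possible. Final partition (8 blocks): {q3,q10} | {q1,q6} | {q0,q5} | {q8} | {q7,q14} | {q11} | {q2} | {q12}.

8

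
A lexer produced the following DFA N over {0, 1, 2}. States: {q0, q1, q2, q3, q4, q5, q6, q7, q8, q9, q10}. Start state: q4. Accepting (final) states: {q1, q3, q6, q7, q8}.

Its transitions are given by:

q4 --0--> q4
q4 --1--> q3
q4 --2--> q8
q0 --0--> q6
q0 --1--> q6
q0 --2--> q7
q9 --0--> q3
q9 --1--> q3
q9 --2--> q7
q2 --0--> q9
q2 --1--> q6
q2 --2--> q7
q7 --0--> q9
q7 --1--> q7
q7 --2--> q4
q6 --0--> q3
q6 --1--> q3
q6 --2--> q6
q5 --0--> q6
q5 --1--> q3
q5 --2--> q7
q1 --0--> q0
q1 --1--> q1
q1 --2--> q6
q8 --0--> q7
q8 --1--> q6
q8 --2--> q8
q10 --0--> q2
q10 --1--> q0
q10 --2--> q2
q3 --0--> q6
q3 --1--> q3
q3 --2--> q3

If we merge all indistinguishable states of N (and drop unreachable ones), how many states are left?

First remove the unreachable states {q0,q1,q2,q5,q10}; 6 states remain.
Start with accepting vs non-accepting: {q3,q6,q7,q8} | {q4,q9}.
On input 0, block {q3,q6,q7,q8} splits into {q3,q6,q8} and {q7}.
On input 0, block {q3,q6,q8} splits into {q3,q6} and {q8}.
Refine {q4,q9} on symbol 0: members go to different blocks, giving {q4} and {q9}.
No further refinement is possible. Final partition (5 blocks): {q3,q6} | {q4} | {q7} | {q8} | {q9}.

5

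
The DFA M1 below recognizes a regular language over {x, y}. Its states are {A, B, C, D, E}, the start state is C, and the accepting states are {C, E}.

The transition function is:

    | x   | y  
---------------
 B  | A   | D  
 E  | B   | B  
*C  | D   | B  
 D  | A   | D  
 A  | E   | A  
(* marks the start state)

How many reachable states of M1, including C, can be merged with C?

2

Start with accepting vs non-accepting: {C,E} | {A,B,D}.
Refine {A,B,D} on symbol x: members go to different blocks, giving {B,D} and {A}.
Stable partition: {C,E} | {B,D} | {A} — 3 equivalence classes.
The equivalence class containing C is {C,E}, of size 2.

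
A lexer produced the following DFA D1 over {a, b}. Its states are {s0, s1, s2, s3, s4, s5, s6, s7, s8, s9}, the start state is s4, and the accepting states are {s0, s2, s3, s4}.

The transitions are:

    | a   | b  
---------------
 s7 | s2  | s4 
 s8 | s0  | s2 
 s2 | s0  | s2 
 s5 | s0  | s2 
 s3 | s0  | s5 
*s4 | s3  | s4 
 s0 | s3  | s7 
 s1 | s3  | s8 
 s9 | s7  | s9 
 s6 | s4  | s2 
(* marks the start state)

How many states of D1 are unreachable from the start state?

BFS from s4 reaches {s0, s2, s3, s4, s5, s7}; the 4 state(s) s1, s6, s8, s9 are never visited.

4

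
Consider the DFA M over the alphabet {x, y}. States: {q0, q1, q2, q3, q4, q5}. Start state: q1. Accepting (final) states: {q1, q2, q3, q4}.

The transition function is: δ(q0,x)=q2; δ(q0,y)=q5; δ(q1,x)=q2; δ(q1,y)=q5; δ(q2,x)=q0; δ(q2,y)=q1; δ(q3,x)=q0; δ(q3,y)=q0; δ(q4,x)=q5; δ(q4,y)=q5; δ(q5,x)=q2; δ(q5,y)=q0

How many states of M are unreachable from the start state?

2

BFS from q1 reaches {q0, q1, q2, q5}; the 2 state(s) q3, q4 are never visited.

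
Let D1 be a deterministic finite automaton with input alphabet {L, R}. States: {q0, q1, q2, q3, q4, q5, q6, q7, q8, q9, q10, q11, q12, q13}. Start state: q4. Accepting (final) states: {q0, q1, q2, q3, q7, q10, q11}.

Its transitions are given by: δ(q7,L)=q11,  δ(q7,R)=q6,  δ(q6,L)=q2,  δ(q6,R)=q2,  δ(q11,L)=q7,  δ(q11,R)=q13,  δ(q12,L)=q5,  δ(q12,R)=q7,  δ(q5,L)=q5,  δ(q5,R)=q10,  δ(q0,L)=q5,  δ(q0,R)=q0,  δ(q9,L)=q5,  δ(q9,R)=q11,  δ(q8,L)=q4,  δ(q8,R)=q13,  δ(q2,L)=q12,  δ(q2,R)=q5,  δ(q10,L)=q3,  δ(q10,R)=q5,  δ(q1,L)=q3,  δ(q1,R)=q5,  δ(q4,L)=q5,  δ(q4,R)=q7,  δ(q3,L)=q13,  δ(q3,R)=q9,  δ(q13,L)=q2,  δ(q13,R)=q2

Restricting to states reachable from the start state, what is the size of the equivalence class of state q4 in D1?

3

States {q0,q1,q8} cannot be reached from the start state, so discard them.
Start with accepting vs non-accepting: {q2,q3,q7,q10,q11} | {q4,q5,q6,q9,q12,q13}.
Refine {q2,q3,q7,q10,q11} on symbol L: members go to different blocks, giving {q7,q10,q11} and {q2,q3}.
Refine {q7,q10,q11} on symbol L: members go to different blocks, giving {q7,q11} and {q10}.
On input L, block {q4,q5,q6,q9,q12,q13} splits into {q4,q5,q9,q12} and {q6,q13}.
Split {q4,q5,q9,q12} by δ(·,R) → {q4,q9,q12} and {q5}.
Refine {q2,q3} on symbol L: members go to different blocks, giving {q2} and {q3}.
Stable partition: {q7,q11} | {q4,q9,q12} | {q2} | {q10} | {q6,q13} | {q5} | {q3} — 7 equivalence classes.
The equivalence class containing q4 is {q4,q9,q12}, of size 3.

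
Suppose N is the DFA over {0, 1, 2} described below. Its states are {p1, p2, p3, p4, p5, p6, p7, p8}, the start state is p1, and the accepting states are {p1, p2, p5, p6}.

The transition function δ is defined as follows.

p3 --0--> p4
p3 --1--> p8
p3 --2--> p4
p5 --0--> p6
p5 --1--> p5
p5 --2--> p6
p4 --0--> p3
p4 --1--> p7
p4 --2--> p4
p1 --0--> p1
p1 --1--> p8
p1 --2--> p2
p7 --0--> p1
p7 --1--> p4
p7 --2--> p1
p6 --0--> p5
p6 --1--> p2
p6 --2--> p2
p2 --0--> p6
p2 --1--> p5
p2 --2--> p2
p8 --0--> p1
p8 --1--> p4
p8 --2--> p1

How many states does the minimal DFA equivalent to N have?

All states are reachable from the start state.
Initial partition by acceptance: {p1,p2,p5,p6} | {p3,p4,p7,p8}.
Refine {p1,p2,p5,p6} on symbol 1: members go to different blocks, giving {p2,p5,p6} and {p1}.
Split {p3,p4,p7,p8} by δ(·,0) → {p3,p4} and {p7,p8}.
No further refinement is possible. Final partition (4 blocks): {p2,p5,p6} | {p3,p4} | {p1} | {p7,p8}.

4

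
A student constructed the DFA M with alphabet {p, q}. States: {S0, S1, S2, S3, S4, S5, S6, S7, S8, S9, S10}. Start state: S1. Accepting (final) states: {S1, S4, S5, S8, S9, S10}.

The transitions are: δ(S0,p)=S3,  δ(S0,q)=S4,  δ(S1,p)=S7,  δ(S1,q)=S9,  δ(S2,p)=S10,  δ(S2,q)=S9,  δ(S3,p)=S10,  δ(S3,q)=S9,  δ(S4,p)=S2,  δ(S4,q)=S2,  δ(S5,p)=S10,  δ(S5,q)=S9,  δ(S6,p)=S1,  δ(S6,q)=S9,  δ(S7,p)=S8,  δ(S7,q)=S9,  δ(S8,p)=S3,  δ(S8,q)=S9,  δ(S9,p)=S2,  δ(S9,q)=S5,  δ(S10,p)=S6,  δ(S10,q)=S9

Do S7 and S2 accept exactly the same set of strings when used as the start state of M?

First remove the unreachable states {S0,S4}; 9 states remain.
P0 = {S1,S5,S8,S9,S10} | {S2,S3,S6,S7}.
Refine {S1,S5,S8,S9,S10} on symbol p: members go to different blocks, giving {S1,S8,S9,S10} and {S5}.
Split {S1,S8,S9,S10} by δ(·,q) → {S1,S8,S10} and {S9}.
No further refinement is possible. Final partition (4 blocks): {S1,S8,S10} | {S2,S3,S6,S7} | {S5} | {S9}.
S7 and S2 lie in the same block of the stable partition, so they are equivalent — no string distinguishes them.

Yes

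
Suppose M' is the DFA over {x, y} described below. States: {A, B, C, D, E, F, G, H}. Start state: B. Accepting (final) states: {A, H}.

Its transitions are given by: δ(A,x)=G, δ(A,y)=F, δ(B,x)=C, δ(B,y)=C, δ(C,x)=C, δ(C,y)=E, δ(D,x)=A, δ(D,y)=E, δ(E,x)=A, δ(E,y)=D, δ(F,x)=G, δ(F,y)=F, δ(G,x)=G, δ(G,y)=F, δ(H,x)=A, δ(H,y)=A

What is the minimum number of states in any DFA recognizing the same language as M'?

5

States {H} cannot be reached from the start state, so discard them.
Initial partition by acceptance: {A} | {B,C,D,E,F,G}.
On input x, block {B,C,D,E,F,G} splits into {B,C,F,G} and {D,E}.
Refine {B,C,F,G} on symbol y: members go to different blocks, giving {B,F,G} and {C}.
Refine {B,F,G} on symbol x: members go to different blocks, giving {F,G} and {B}.
The partition is now stable with 5 blocks: {A} | {F,G} | {D,E} | {C} | {B}.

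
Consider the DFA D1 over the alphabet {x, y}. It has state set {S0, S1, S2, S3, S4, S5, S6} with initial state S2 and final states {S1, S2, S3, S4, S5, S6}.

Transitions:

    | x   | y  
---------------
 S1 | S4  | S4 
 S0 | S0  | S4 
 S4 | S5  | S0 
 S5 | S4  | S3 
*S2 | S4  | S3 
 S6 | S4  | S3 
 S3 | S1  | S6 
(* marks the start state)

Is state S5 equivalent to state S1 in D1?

No

Start with accepting vs non-accepting: {S1,S2,S3,S4,S5,S6} | {S0}.
On input y, block {S1,S2,S3,S4,S5,S6} splits into {S1,S2,S3,S5,S6} and {S4}.
Refine {S1,S2,S3,S5,S6} on symbol x: members go to different blocks, giving {S1,S2,S5,S6} and {S3}.
Split {S1,S2,S5,S6} by δ(·,y) → {S2,S5,S6} and {S1}.
The partition is now stable with 5 blocks: {S2,S5,S6} | {S0} | {S4} | {S3} | {S1}.
S5 and S1 end up in different blocks, so they are distinguishable. For instance, the string 'yy' is accepted from only S5.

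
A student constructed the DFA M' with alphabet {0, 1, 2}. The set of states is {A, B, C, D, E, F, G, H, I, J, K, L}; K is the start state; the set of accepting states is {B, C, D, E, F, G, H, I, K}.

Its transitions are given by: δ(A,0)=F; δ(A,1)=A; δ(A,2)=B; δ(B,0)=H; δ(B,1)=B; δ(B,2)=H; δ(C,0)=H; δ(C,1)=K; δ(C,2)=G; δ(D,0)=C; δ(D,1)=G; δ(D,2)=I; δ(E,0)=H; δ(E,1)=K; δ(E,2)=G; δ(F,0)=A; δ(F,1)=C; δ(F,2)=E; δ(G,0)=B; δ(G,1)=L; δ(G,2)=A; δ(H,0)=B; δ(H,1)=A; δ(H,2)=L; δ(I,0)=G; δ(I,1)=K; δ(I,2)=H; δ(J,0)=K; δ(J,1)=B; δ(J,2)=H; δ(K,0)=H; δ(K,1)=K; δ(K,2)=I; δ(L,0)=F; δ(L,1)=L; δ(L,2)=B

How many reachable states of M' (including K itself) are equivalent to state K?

1

First remove the unreachable states {D,J}; 10 states remain.
P0 = {B,C,E,F,G,H,I,K} | {A,L}.
On input 0, block {B,C,E,F,G,H,I,K} splits into {B,C,E,G,H,I,K} and {F}.
Refine {B,C,E,G,H,I,K} on symbol 1: members go to different blocks, giving {B,C,E,I,K} and {G,H}.
On input 2, block {B,C,E,I,K} splits into {B,C,E,I} and {K}.
Refine {B,C,E,I} on symbol 1: members go to different blocks, giving {C,E,I} and {B}.
Stable partition: {C,E,I} | {A,L} | {F} | {G,H} | {K} | {B} — 6 equivalence classes.
State K belongs to the block {K}, which has 1 states.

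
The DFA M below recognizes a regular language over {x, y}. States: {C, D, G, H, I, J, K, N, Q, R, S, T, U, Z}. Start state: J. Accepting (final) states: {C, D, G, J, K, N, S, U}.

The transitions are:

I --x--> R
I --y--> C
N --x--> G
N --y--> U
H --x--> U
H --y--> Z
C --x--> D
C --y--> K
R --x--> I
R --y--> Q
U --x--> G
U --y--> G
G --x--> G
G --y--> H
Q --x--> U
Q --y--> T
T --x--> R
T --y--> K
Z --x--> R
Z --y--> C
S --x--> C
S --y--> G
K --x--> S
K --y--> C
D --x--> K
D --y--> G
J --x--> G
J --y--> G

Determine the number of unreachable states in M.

1

Starting at J and following transitions, the reachable set is {C, D, G, H, I, J, K, Q, R, S, T, U, Z}. That leaves N unreachable — 1 in total.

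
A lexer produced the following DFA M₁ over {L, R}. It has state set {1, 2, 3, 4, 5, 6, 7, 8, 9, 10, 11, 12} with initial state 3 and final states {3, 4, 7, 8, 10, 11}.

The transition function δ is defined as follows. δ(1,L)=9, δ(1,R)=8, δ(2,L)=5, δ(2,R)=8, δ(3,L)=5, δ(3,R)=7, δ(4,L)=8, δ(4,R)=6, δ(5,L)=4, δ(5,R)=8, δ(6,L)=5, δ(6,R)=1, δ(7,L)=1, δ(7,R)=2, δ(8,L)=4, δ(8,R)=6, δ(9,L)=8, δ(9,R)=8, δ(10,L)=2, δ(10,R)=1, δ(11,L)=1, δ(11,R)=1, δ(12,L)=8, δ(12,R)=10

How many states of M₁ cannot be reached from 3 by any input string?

No path from 3 leads to 10, 11, 12; the other 9 states are all reachable.

3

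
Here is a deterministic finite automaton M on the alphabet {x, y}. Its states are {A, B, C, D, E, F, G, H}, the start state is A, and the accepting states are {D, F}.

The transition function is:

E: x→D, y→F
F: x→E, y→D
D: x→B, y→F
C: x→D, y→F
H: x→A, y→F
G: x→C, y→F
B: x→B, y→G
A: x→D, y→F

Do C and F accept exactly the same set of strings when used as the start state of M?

First remove the unreachable states {H}; 7 states remain.
P0 = {D,F} | {A,B,C,E,G}.
On input x, block {A,B,C,E,G} splits into {A,C,E} and {B,G}.
On input x, block {D,F} splits into {D} and {F}.
Split {B,G} by δ(·,x) → {B} and {G}.
Stable partition: {D} | {A,C,E} | {B} | {F} | {G} — 5 equivalence classes.
C and F end up in different blocks, so they are distinguishable. For instance, the string 'ε' is accepted from only F.

No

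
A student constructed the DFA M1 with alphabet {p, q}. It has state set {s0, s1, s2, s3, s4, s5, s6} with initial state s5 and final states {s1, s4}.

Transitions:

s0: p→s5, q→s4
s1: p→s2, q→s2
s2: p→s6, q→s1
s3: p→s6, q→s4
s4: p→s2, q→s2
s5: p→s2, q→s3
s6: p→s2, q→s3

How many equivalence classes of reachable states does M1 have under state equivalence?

Reachable states from the start: {s1,s2,s3,s4,s5,s6}. Unreachable: {s0} — drop them.
Initial partition by acceptance: {s1,s4} | {s2,s3,s5,s6}.
On input q, block {s2,s3,s5,s6} splits into {s2,s3} and {s5,s6}.
No further refinement is possible. Final partition (3 blocks): {s1,s4} | {s2,s3} | {s5,s6}.

3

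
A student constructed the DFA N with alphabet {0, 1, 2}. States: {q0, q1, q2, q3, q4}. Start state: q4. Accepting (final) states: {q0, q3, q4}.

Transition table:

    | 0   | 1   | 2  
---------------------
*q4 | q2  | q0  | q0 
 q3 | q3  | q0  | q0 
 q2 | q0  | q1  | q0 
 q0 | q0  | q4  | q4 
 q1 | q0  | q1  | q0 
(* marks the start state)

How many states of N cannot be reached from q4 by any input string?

Starting at q4 and following transitions, the reachable set is {q0, q1, q2, q4}. That leaves q3 unreachable — 1 in total.

1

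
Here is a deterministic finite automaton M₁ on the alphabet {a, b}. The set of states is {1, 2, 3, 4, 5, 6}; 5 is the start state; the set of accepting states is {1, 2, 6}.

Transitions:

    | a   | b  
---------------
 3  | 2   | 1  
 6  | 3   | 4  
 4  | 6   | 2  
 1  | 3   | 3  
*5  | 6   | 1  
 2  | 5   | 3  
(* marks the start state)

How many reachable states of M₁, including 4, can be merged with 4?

3

All states are reachable from the start state.
P0 = {1,2,6} | {3,4,5}.
Stable partition: {1,2,6} | {3,4,5} — 2 equivalence classes.
State 4 belongs to the block {3,4,5}, which has 3 states.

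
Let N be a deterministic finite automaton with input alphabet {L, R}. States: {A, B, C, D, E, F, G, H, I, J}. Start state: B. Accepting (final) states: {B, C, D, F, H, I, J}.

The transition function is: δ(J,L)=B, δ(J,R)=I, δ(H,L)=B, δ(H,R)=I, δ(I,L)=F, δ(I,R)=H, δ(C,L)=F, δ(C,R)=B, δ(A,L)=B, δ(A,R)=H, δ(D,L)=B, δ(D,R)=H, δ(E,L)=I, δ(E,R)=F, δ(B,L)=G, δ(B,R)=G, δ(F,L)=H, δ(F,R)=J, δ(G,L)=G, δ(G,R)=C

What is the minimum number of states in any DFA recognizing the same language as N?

States {A,D,E} cannot be reached from the start state, so discard them.
Initial partition by acceptance: {B,C,F,H,I,J} | {G}.
Split {B,C,F,H,I,J} by δ(·,L) → {C,F,H,I,J} and {B}.
Refine {C,F,H,I,J} on symbol L: members go to different blocks, giving {C,F,I} and {H,J}.
Split {C,F,I} by δ(·,L) → {C,I} and {F}.
Refine {C,I} on symbol R: members go to different blocks, giving {C} and {I}.
The partition is now stable with 6 blocks: {C} | {G} | {B} | {H,J} | {F} | {I}.

6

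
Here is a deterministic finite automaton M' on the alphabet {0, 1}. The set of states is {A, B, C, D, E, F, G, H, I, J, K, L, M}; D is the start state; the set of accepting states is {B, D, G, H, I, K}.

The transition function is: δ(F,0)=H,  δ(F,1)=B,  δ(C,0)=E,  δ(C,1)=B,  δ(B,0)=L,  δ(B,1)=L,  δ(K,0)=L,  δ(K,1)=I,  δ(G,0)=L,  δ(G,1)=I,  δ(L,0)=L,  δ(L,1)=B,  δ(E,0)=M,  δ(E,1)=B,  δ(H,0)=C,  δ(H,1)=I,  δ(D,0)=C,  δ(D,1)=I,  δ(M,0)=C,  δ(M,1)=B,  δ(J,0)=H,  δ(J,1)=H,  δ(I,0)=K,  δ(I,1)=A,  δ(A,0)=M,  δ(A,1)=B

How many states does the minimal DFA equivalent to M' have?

4

Reachable states from the start: {A,B,C,D,E,I,K,L,M}. Unreachable: {F,G,H,J} — drop them.
Initial partition by acceptance: {B,D,I,K} | {A,C,E,L,M}.
On input 0, block {B,D,I,K} splits into {B,D,K} and {I}.
Split {B,D,K} by δ(·,1) → {D,K} and {B}.
No further refinement is possible. Final partition (4 blocks): {D,K} | {A,C,E,L,M} | {I} | {B}.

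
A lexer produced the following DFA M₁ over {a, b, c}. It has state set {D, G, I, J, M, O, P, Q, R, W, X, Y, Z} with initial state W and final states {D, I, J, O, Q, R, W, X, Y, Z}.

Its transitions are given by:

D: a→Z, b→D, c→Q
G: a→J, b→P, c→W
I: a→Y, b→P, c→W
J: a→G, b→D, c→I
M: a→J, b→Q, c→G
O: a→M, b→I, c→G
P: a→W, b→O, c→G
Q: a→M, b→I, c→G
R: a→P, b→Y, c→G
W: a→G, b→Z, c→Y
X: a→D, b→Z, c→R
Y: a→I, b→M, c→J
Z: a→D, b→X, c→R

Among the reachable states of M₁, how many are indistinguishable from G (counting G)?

1

Initial partition by acceptance: {D,I,J,O,Q,R,W,X,Y,Z} | {G,M,P}.
On input a, block {D,I,J,O,Q,R,W,X,Y,Z} splits into {D,I,X,Y,Z} and {J,O,Q,R,W}.
Split {D,I,X,Y,Z} by δ(·,b) → {D,X,Z} and {I,Y}.
Split {G,M,P} by δ(·,b) → {M,P} and {G}.
Refine {J,O,Q,R,W} on symbol a: members go to different blocks, giving {O,Q,R} and {J,W}.
Stable partition: {D,X,Z} | {M,P} | {O,Q,R} | {I,Y} | {G} | {J,W} — 6 equivalence classes.
The equivalence class containing G is {G}, of size 1.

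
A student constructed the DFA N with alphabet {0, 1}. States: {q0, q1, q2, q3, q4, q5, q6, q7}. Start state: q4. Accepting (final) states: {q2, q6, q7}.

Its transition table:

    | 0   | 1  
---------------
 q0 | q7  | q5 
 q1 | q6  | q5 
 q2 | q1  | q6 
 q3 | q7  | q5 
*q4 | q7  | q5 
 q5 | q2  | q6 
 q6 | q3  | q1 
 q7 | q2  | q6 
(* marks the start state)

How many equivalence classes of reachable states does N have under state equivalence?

Reachable states from the start: {q1,q2,q3,q4,q5,q6,q7}. Unreachable: {q0} — drop them.
Start with accepting vs non-accepting: {q2,q6,q7} | {q1,q3,q4,q5}.
Refine {q2,q6,q7} on symbol 0: members go to different blocks, giving {q2,q6} and {q7}.
Split {q2,q6} by δ(·,1) → {q2} and {q6}.
On input 0, block {q1,q3,q4,q5} splits into {q3,q4} and {q1} and {q5}.
No further refinement is possible. Final partition (6 blocks): {q2} | {q3,q4} | {q7} | {q6} | {q1} | {q5}.

6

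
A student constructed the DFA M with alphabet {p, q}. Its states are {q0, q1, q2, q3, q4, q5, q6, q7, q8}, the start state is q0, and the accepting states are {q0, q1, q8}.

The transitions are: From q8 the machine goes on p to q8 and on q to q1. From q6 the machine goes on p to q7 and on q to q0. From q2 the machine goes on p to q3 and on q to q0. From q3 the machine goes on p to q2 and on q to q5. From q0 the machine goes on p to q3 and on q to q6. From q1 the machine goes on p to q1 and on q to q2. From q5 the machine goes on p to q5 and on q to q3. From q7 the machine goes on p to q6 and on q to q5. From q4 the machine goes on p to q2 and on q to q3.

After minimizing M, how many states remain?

States {q1,q4,q8} cannot be reached from the start state, so discard them.
Start with accepting vs non-accepting: {q0} | {q2,q3,q5,q6,q7}.
On input q, block {q2,q3,q5,q6,q7} splits into {q3,q5,q7} and {q2,q6}.
Refine {q3,q5,q7} on symbol p: members go to different blocks, giving {q3,q7} and {q5}.
The partition is now stable with 4 blocks: {q0} | {q3,q7} | {q2,q6} | {q5}.

4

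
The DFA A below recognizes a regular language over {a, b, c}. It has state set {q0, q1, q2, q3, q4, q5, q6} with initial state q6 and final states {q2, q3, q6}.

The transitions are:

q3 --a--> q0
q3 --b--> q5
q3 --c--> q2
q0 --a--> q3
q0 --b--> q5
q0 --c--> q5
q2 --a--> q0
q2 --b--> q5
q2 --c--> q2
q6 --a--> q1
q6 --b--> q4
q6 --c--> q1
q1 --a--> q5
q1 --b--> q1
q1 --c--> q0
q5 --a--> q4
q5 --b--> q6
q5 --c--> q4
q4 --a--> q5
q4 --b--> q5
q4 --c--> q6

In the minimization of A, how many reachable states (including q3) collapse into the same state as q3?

2

Every state is reachable, so we keep all 7.
Initial partition by acceptance: {q2,q3,q6} | {q0,q1,q4,q5}.
Split {q2,q3,q6} by δ(·,c) → {q2,q3} and {q6}.
Split {q0,q1,q4,q5} by δ(·,a) → {q1,q4,q5} and {q0}.
On input b, block {q1,q4,q5} splits into {q1,q4} and {q5}.
On input b, block {q1,q4} splits into {q1} and {q4}.
The partition is now stable with 6 blocks: {q2,q3} | {q1} | {q6} | {q0} | {q5} | {q4}.
The equivalence class containing q3 is {q2,q3}, of size 2.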